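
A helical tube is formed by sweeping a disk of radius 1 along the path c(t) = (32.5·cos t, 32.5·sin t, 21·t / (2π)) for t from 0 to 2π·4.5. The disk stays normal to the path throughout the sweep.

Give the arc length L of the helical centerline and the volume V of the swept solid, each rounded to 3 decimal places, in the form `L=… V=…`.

L=923.762 V=2902.085

2πR = 2π·32.5 = 204.203522
per-turn = √(204.203522² + 21²) = √(41699.0786 + 441) = √42140.0786 = 205.280488
L = 4.5 × 205.280488 = 923.762194
V = π·1² × L = 3.141593 × 923.762194 = 2902.084523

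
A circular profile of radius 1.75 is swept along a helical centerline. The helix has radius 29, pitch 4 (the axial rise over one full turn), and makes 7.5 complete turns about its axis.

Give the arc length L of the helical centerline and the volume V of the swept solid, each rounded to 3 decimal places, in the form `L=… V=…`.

2πR = 2π·29 = 182.212374
per-turn = √(182.212374² + 4²) = √(33201.3492 + 16) = √33217.3492 = 182.256273
L = 7.5 × 182.256273 = 1366.922051
V = π·1.75² × L = 9.621128 × 1366.922051 = 13151.331335

L=1366.922 V=13151.331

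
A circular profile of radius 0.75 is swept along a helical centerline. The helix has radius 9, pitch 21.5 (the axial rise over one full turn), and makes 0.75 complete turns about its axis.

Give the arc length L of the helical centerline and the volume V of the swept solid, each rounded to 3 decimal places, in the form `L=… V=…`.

2πR = 2π·9 = 56.548668
per-turn = √(56.548668² + 21.5²) = √(3197.7518 + 462.25) = √3660.0018 = 60.497949
L = 0.75 × 60.497949 = 45.373462
V = π·0.75² × L = 1.767146 × 45.373462 = 80.181525

L=45.373 V=80.182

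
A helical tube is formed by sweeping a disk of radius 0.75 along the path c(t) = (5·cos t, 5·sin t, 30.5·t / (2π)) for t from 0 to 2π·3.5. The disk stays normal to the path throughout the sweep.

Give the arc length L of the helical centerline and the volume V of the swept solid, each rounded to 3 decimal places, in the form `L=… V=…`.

2πR = 2π·5 = 31.415927
per-turn = √(31.415927² + 30.5²) = √(986.9604 + 930.25) = √1917.2104 = 43.785962
L = 3.5 × 43.785962 = 153.250866
V = π·0.75² × L = 1.767146 × 153.250866 = 270.816634

L=153.251 V=270.817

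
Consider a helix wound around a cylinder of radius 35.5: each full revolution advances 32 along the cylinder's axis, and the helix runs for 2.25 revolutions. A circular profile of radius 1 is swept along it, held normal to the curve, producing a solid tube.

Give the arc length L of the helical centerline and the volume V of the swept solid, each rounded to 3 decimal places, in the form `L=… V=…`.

2πR = 2π·35.5 = 223.053078
per-turn = √(223.053078² + 32²) = √(49752.6758 + 1024) = √50776.6758 = 225.336805
L = 2.25 × 225.336805 = 507.007812
V = π·1² × L = 3.141593 × 507.007812 = 1592.812017

L=507.008 V=1592.812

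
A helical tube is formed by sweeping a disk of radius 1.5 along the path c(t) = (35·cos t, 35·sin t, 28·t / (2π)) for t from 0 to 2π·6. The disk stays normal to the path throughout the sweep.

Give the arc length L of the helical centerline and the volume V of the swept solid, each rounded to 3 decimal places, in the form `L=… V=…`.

L=1330.121 V=9402.072

2πR = 2π·35 = 219.911486
per-turn = √(219.911486² + 28²) = √(48361.0616 + 784) = √49145.0616 = 221.686855
L = 6 × 221.686855 = 1330.121128
V = π·1.5² × L = 7.068583 × 1330.121128 = 9402.072222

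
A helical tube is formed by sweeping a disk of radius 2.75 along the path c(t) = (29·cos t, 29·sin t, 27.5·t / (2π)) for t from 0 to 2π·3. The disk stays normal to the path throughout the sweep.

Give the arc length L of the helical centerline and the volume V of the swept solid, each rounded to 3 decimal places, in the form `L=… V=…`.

L=552.828 V=13134.242

2πR = 2π·29 = 182.212374
per-turn = √(182.212374² + 27.5²) = √(33201.3492 + 756.25) = √33957.5992 = 184.275878
L = 3 × 184.275878 = 552.827634
V = π·2.75² × L = 23.758294 × 552.827634 = 13134.241703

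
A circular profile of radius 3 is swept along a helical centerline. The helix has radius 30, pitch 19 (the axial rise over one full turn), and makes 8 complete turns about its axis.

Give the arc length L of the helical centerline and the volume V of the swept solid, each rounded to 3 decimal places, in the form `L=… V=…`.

2πR = 2π·30 = 188.495559
per-turn = √(188.495559² + 19²) = √(35530.5758 + 361) = √35891.5758 = 189.450721
L = 8 × 189.450721 = 1515.605771
V = π·3² × L = 28.274334 × 1515.605771 = 42852.743612

L=1515.606 V=42852.744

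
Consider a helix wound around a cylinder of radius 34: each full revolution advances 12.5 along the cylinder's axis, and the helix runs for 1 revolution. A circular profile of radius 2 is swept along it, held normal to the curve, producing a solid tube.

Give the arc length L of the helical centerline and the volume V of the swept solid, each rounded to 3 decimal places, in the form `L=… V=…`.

2πR = 2π·34 = 213.628300
per-turn = √(213.628300² + 12.5²) = √(45637.0508 + 156.25) = √45793.3008 = 213.993693
L = 1 × 213.993693 = 213.993693
V = π·2² × L = 12.566371 × 213.993693 = 2689.124059

L=213.994 V=2689.124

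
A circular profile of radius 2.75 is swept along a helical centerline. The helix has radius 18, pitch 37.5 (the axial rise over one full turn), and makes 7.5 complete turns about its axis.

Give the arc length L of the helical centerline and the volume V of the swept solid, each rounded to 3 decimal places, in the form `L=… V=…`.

L=893.642 V=21231.406

2πR = 2π·18 = 113.097336
per-turn = √(113.097336² + 37.5²) = √(12791.0073 + 1406.25) = √14197.2573 = 119.152244
L = 7.5 × 119.152244 = 893.641832
V = π·2.75² × L = 23.758294 × 893.641832 = 21231.405764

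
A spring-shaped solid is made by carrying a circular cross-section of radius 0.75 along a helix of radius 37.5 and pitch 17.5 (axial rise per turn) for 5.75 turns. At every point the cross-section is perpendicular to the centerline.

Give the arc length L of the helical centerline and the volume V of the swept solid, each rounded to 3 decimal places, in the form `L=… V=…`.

2πR = 2π·37.5 = 235.619449
per-turn = √(235.619449² + 17.5²) = √(55516.5248 + 306.25) = √55822.7748 = 236.268438
L = 5.75 × 236.268438 = 1358.543518
V = π·0.75² × L = 1.767146 × 1358.543518 = 2400.744564

L=1358.544 V=2400.745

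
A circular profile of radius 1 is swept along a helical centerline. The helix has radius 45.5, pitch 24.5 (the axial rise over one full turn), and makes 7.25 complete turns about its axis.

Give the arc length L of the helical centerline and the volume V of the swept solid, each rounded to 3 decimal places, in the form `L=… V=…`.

L=2080.263 V=6535.339

2πR = 2π·45.5 = 285.884931
per-turn = √(285.884931² + 24.5²) = √(81730.1940 + 600.25) = √82330.4440 = 286.932821
L = 7.25 × 286.932821 = 2080.262956
V = π·1² × L = 3.141593 × 2080.262956 = 6535.338819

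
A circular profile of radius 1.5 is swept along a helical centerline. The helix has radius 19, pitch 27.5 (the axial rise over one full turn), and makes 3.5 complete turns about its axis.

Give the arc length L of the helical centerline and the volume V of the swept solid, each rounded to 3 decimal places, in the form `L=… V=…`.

L=428.774 V=3030.828

2πR = 2π·19 = 119.380521
per-turn = √(119.380521² + 27.5²) = √(14251.7088 + 756.25) = √15007.9588 = 122.506974
L = 3.5 × 122.506974 = 428.774410
V = π·1.5² × L = 7.068583 × 428.774410 = 3030.827708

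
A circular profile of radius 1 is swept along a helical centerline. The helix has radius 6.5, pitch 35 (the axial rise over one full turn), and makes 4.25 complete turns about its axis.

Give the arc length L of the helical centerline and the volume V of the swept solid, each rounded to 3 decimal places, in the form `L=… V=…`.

2πR = 2π·6.5 = 40.840704
per-turn = √(40.840704² + 35²) = √(1667.9631 + 1225) = √2892.9631 = 53.786273
L = 4.25 × 53.786273 = 228.591659
V = π·1² × L = 3.141593 × 228.591659 = 718.141878

L=228.592 V=718.142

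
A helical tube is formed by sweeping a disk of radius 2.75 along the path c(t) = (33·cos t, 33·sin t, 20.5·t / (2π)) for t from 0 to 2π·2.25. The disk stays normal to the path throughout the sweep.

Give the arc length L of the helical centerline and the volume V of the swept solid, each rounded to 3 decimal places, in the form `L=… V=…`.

L=468.801 V=11137.915

2πR = 2π·33 = 207.345115
per-turn = √(207.345115² + 20.5²) = √(42991.9968 + 420.25) = √43412.2468 = 208.356058
L = 2.25 × 208.356058 = 468.801130
V = π·2.75² × L = 23.758294 × 468.801130 = 11137.915276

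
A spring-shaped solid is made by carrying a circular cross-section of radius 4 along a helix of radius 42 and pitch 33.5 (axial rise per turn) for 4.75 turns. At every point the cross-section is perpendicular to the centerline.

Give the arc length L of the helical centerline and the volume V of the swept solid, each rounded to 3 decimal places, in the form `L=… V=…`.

2πR = 2π·42 = 263.893783
per-turn = √(263.893783² + 33.5²) = √(69639.9287 + 1122.25) = √70762.1787 = 266.011614
L = 4.75 × 266.011614 = 1263.555165
V = π·4² × L = 50.265482 × 1263.555165 = 63513.209998

L=1263.555 V=63513.210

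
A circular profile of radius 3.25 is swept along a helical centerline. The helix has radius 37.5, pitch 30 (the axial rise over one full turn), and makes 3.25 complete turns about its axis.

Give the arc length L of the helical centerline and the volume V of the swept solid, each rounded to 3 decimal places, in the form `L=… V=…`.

L=771.945 V=25615.517

2πR = 2π·37.5 = 235.619449
per-turn = √(235.619449² + 30²) = √(55516.5248 + 900) = √56416.5248 = 237.521630
L = 3.25 × 237.521630 = 771.945298
V = π·3.25² × L = 33.183072 × 771.945298 = 25615.516707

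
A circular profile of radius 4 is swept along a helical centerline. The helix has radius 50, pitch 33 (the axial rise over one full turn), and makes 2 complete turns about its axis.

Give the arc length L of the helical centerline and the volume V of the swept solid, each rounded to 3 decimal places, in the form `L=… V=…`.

2πR = 2π·50 = 314.159265
per-turn = √(314.159265² + 33²) = √(98696.0440 + 1089) = √99785.0440 = 315.887708
L = 2 × 315.887708 = 631.775416
V = π·4² × L = 50.265482 × 631.775416 = 31756.496081

L=631.775 V=31756.496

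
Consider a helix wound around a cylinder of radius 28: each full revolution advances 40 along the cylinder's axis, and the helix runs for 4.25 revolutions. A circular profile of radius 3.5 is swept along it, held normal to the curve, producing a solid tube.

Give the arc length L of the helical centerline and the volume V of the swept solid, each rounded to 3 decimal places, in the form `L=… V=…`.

L=766.782 V=29509.210

2πR = 2π·28 = 175.929189
per-turn = √(175.929189² + 40²) = √(30951.0794 + 1600) = √32551.0794 = 180.419177
L = 4.25 × 180.419177 = 766.781502
V = π·3.5² × L = 38.484510 × 766.781502 = 29509.210384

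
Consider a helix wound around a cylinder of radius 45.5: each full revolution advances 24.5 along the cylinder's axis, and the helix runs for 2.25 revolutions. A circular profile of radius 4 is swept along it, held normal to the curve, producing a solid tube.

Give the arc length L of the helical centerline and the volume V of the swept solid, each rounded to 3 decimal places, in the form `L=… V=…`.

2πR = 2π·45.5 = 285.884931
per-turn = √(285.884931² + 24.5²) = √(81730.1940 + 600.25) = √82330.4440 = 286.932821
L = 2.25 × 286.932821 = 645.598848
V = π·4² × L = 50.265482 × 645.598848 = 32451.337586

L=645.599 V=32451.338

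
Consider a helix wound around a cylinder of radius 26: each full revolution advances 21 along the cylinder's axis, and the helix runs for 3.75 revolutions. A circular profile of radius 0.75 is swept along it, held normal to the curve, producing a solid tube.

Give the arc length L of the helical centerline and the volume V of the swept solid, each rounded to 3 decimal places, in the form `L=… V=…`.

2πR = 2π·26 = 163.362818
per-turn = √(163.362818² + 21²) = √(26687.4103 + 441) = √27128.4103 = 164.707044
L = 3.75 × 164.707044 = 617.651415
V = π·0.75² × L = 1.767146 × 617.651415 = 1091.480145

L=617.651 V=1091.480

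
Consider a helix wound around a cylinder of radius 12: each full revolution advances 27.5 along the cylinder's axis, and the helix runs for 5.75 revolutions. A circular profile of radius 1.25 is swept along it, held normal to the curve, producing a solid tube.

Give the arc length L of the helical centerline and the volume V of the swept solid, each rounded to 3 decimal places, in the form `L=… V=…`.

L=461.476 V=2265.266

2πR = 2π·12 = 75.398224
per-turn = √(75.398224² + 27.5²) = √(5684.8921 + 756.25) = √6441.1421 = 80.256726
L = 5.75 × 80.256726 = 461.476177
V = π·1.25² × L = 4.908739 × 461.476177 = 2265.265886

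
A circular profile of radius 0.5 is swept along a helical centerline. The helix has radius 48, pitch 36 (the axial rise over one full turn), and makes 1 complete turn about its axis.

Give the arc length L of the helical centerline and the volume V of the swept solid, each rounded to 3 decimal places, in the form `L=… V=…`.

L=303.734 V=238.552

2πR = 2π·48 = 301.592895
per-turn = √(301.592895² + 36²) = √(90958.2742 + 1296) = √92254.2742 = 303.733887
L = 1 × 303.733887 = 303.733887
V = π·0.5² × L = 0.785398 × 303.733887 = 238.552037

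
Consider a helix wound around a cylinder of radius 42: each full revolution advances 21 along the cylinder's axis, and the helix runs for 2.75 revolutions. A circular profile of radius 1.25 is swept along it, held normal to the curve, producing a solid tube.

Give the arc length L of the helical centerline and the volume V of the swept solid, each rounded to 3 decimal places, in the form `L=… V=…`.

2πR = 2π·42 = 263.893783
per-turn = √(263.893783² + 21²) = √(69639.9287 + 441) = √70080.9287 = 264.728028
L = 2.75 × 264.728028 = 728.002076
V = π·1.25² × L = 4.908739 × 728.002076 = 3573.571835

L=728.002 V=3573.572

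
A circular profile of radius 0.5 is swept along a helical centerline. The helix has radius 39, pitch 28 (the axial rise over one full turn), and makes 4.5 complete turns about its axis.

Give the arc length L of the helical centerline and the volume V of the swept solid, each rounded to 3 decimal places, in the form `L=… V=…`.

L=1109.874 V=871.693

2πR = 2π·39 = 245.044227
per-turn = √(245.044227² + 28²) = √(60046.6732 + 784) = √60830.6732 = 246.638750
L = 4.5 × 246.638750 = 1109.874377
V = π·0.5² × L = 0.785398 × 1109.874377 = 871.693297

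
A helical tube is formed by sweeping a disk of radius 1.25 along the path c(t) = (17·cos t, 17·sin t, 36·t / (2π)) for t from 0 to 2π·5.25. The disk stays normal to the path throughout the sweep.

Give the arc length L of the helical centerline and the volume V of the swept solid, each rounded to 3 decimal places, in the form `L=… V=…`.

L=591.768 V=2904.832

2πR = 2π·17 = 106.814150
per-turn = √(106.814150² + 36²) = √(11409.2627 + 1296) = √12705.2627 = 112.717624
L = 5.25 × 112.717624 = 591.767524
V = π·1.25² × L = 4.908739 × 591.767524 = 2904.832042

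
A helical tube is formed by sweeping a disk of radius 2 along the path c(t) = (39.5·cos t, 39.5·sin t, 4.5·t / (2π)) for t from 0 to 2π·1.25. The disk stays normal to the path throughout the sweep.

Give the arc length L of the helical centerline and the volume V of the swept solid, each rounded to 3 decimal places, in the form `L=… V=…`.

2πR = 2π·39.5 = 248.185820
per-turn = √(248.185820² + 4.5²) = √(61596.2011 + 20.25) = √61616.4511 = 248.226612
L = 1.25 × 248.226612 = 310.283265
V = π·2² × L = 12.566371 × 310.283265 = 3899.134509

L=310.283 V=3899.135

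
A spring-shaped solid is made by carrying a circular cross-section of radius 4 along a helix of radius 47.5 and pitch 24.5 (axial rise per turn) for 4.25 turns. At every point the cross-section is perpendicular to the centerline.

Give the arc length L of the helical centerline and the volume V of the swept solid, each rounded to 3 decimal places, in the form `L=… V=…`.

L=1272.685 V=63972.110

2πR = 2π·47.5 = 298.451302
per-turn = √(298.451302² + 24.5²) = √(89073.1797 + 600.25) = √89673.4297 = 299.455222
L = 4.25 × 299.455222 = 1272.684692
V = π·4² × L = 50.265482 × 1272.684692 = 63972.110041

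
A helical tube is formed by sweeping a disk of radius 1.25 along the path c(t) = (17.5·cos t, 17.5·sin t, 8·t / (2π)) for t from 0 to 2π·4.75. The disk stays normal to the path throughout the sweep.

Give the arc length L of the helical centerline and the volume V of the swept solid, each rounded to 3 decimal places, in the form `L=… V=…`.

2πR = 2π·17.5 = 109.955743
per-turn = √(109.955743² + 8²) = √(12090.2654 + 64) = √12154.2654 = 110.246385
L = 4.75 × 110.246385 = 523.670328
V = π·1.25² × L = 4.908739 × 523.670328 = 2570.560714

L=523.670 V=2570.561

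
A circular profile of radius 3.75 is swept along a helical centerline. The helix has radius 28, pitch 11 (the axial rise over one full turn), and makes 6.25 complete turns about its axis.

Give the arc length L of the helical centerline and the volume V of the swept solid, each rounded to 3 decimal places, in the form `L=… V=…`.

2πR = 2π·28 = 175.929189
per-turn = √(175.929189² + 11²) = √(30951.0794 + 121) = √31072.0794 = 176.272742
L = 6.25 × 176.272742 = 1101.704634
V = π·3.75² × L = 44.178647 × 1101.704634 = 48671.819805

L=1101.705 V=48671.820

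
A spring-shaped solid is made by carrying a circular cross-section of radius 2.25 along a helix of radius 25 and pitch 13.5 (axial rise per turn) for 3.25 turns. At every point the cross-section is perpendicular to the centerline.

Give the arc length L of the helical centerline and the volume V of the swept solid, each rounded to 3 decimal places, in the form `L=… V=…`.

L=512.391 V=8149.222

2πR = 2π·25 = 157.079633
per-turn = √(157.079633² + 13.5²) = √(24674.0110 + 182.25) = √24856.2610 = 157.658685
L = 3.25 × 157.658685 = 512.390727
V = π·2.25² × L = 15.904313 × 512.390727 = 8149.222398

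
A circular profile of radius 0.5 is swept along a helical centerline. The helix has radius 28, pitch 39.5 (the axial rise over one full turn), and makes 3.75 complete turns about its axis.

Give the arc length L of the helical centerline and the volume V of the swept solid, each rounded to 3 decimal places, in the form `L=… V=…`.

2πR = 2π·28 = 175.929189
per-turn = √(175.929189² + 39.5²) = √(30951.0794 + 1560.25) = √32511.3294 = 180.308983
L = 3.75 × 180.308983 = 676.158687
V = π·0.5² × L = 0.785398 × 676.158687 = 531.053791

L=676.159 V=531.054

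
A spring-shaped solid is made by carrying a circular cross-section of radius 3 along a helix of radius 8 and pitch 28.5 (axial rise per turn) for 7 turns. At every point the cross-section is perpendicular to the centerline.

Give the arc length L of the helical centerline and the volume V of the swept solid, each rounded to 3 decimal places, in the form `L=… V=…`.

L=404.481 V=11436.420

2πR = 2π·8 = 50.265482
per-turn = √(50.265482² + 28.5²) = √(2526.6187 + 812.25) = √3338.8687 = 57.782945
L = 7 × 57.782945 = 404.480615
V = π·3² × L = 28.274334 × 404.480615 = 11436.419947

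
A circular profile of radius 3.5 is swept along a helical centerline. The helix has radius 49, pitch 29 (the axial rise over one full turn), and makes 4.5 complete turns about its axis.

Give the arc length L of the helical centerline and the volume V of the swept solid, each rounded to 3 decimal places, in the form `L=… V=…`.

2πR = 2π·49 = 307.876080
per-turn = √(307.876080² + 29²) = √(94787.6807 + 841) = √95628.6807 = 309.238873
L = 4.5 × 309.238873 = 1391.574929
V = π·3.5² × L = 38.484510 × 1391.574929 = 53554.079287

L=1391.575 V=53554.079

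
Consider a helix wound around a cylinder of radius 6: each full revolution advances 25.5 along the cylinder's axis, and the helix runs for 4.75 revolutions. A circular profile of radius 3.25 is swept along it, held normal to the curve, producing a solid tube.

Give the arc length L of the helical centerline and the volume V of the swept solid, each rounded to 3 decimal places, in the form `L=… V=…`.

2πR = 2π·6 = 37.699112
per-turn = √(37.699112² + 25.5²) = √(1421.2230 + 650.25) = √2071.4730 = 45.513438
L = 4.75 × 45.513438 = 216.188830
V = π·3.25² × L = 33.183072 × 216.188830 = 7173.809607

L=216.189 V=7173.810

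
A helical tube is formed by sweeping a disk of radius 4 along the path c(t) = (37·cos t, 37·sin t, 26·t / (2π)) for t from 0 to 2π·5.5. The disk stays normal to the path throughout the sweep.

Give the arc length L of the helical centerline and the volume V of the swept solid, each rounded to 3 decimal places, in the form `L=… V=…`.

2πR = 2π·37 = 232.477856
per-turn = √(232.477856² + 26²) = √(54045.9537 + 676) = √54721.9537 = 233.927240
L = 5.5 × 233.927240 = 1286.599821
V = π·4² × L = 50.265482 × 1286.599821 = 64671.560733

L=1286.600 V=64671.561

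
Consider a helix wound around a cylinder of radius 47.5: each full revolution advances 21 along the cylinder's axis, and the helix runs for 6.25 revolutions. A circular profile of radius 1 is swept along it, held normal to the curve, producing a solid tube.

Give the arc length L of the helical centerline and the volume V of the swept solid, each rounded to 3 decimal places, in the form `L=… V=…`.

L=1869.933 V=5874.566

2πR = 2π·47.5 = 298.451302
per-turn = √(298.451302² + 21²) = √(89073.1797 + 441) = √89514.1797 = 299.189204
L = 6.25 × 299.189204 = 1869.932524
V = π·1² × L = 3.141593 × 1869.932524 = 5874.566281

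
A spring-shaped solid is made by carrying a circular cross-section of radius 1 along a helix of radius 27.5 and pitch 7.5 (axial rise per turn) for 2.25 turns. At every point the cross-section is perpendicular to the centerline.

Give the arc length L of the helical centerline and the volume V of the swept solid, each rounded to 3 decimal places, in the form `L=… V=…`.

L=389.138 V=1222.514

2πR = 2π·27.5 = 172.787596
per-turn = √(172.787596² + 7.5²) = √(29855.5533 + 56.25) = √29911.8033 = 172.950291
L = 2.25 × 172.950291 = 389.138156
V = π·1² × L = 3.141593 × 389.138156 = 1222.513571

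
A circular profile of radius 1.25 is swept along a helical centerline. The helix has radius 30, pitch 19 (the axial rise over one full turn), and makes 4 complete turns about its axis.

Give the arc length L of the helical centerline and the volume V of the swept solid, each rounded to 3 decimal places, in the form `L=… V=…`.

L=757.803 V=3719.856

2πR = 2π·30 = 188.495559
per-turn = √(188.495559² + 19²) = √(35530.5758 + 361) = √35891.5758 = 189.450721
L = 4 × 189.450721 = 757.802886
V = π·1.25² × L = 4.908739 × 757.802886 = 3719.856216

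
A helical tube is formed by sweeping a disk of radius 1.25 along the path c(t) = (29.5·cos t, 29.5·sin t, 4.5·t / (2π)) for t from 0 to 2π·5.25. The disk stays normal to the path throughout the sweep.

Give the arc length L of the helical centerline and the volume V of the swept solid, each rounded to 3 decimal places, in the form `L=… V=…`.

L=973.395 V=4778.142

2πR = 2π·29.5 = 185.353967
per-turn = √(185.353967² + 4.5²) = √(34356.0929 + 20.25) = √34376.3429 = 185.408584
L = 5.25 × 185.408584 = 973.395065
V = π·1.25² × L = 4.908739 × 973.395065 = 4778.141850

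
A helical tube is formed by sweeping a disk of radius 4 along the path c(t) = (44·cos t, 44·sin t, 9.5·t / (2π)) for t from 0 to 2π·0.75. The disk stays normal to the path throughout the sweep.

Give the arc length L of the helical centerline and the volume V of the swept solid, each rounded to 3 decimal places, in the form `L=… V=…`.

L=207.467 V=10428.454

2πR = 2π·44 = 276.460154
per-turn = √(276.460154² + 9.5²) = √(76430.2165 + 90.25) = √76520.4665 = 276.623330
L = 0.75 × 276.623330 = 207.467497
V = π·4² × L = 50.265482 × 207.467497 = 10428.453841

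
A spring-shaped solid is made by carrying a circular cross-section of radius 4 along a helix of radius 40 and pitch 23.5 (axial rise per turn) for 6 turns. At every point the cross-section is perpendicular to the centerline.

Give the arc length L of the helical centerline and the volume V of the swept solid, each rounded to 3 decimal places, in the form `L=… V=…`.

L=1514.542 V=76129.191

2πR = 2π·40 = 251.327412
per-turn = √(251.327412² + 23.5²) = √(63165.4682 + 552.25) = √63717.7182 = 252.423688
L = 6 × 252.423688 = 1514.542127
V = π·4² × L = 50.265482 × 1514.542127 = 76129.190708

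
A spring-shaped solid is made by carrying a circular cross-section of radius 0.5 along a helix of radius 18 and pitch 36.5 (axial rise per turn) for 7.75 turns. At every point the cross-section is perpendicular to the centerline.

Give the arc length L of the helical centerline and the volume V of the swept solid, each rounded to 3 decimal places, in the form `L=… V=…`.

2πR = 2π·18 = 113.097336
per-turn = √(113.097336² + 36.5²) = √(12791.0073 + 1332.25) = √14123.2573 = 118.841311
L = 7.75 × 118.841311 = 921.020164
V = π·0.5² × L = 0.785398 × 921.020164 = 723.367545

L=921.020 V=723.368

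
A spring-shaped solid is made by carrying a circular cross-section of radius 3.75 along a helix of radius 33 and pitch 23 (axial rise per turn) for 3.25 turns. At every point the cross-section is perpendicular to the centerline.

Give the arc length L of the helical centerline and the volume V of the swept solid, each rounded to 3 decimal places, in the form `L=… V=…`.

2πR = 2π·33 = 207.345115
per-turn = √(207.345115² + 23²) = √(42991.9968 + 529) = √43520.9968 = 208.616866
L = 3.25 × 208.616866 = 678.004814
V = π·3.75² × L = 44.178647 × 678.004814 = 29953.335152

L=678.005 V=29953.335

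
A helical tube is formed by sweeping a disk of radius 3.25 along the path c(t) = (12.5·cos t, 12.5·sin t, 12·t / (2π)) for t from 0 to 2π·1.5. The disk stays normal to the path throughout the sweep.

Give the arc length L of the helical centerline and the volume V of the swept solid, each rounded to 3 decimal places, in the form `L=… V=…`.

2πR = 2π·12.5 = 78.539816
per-turn = √(78.539816² + 12²) = √(6168.5028 + 144) = √6312.5028 = 79.451260
L = 1.5 × 79.451260 = 119.176890
V = π·3.25² × L = 33.183072 × 119.176890 = 3954.655381

L=119.177 V=3954.655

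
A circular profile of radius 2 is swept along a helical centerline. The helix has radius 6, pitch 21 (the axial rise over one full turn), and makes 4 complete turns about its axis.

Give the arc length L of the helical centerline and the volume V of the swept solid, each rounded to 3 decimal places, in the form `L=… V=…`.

L=172.614 V=2169.131

2πR = 2π·6 = 37.699112
per-turn = √(37.699112² + 21²) = √(1421.2230 + 441) = √1862.2230 = 43.153482
L = 4 × 43.153482 = 172.613929
V = π·2² × L = 12.566371 × 172.613929 = 2169.130607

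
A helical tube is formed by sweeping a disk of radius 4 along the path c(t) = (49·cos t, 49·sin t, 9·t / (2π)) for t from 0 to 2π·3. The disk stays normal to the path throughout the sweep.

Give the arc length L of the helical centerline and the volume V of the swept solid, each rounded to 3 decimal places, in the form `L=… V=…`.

L=924.023 V=46446.452

2πR = 2π·49 = 307.876080
per-turn = √(307.876080² + 9²) = √(94787.6807 + 81) = √94868.6807 = 308.007598
L = 3 × 308.007598 = 924.022795
V = π·4² × L = 50.265482 × 924.022795 = 46446.451601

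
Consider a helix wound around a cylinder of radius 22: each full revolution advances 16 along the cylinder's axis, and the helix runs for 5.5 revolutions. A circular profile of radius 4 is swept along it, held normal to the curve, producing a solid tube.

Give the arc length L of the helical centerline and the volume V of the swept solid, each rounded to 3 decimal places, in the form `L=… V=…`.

2πR = 2π·22 = 138.230077
per-turn = √(138.230077² + 16²) = √(19107.5541 + 256) = √19363.5541 = 139.152988
L = 5.5 × 139.152988 = 765.341435
V = π·4² × L = 50.265482 × 765.341435 = 38470.256476

L=765.341 V=38470.256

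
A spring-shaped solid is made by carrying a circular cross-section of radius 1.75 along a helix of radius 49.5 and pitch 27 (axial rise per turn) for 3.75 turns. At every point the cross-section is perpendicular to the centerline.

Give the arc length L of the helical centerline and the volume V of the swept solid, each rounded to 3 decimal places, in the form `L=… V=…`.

L=1170.703 V=11263.482

2πR = 2π·49.5 = 311.017673
per-turn = √(311.017673² + 27²) = √(96731.9927 + 729) = √97460.9927 = 312.187432
L = 3.75 × 312.187432 = 1170.702870
V = π·1.75² × L = 9.621128 × 1170.702870 = 11263.481581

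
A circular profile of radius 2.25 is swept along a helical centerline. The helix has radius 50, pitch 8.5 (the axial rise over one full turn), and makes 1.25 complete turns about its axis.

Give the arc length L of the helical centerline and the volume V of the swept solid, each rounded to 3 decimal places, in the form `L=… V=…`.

2πR = 2π·50 = 314.159265
per-turn = √(314.159265² + 8.5²) = √(98696.0440 + 72.25) = √98768.2940 = 314.274234
L = 1.25 × 314.274234 = 392.842792
V = π·2.25² × L = 15.904313 × 392.842792 = 6247.894652

L=392.843 V=6247.895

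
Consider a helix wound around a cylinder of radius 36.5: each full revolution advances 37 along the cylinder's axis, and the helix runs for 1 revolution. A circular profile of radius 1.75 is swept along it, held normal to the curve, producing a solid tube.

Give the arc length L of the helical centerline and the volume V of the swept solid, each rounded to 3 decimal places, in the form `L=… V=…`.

2πR = 2π·36.5 = 229.336264
per-turn = √(229.336264² + 37²) = √(52595.1219 + 1369) = √53964.1219 = 232.301790
L = 1 × 232.301790 = 232.301790
V = π·1.75² × L = 9.621128 × 232.301790 = 2235.005145

L=232.302 V=2235.005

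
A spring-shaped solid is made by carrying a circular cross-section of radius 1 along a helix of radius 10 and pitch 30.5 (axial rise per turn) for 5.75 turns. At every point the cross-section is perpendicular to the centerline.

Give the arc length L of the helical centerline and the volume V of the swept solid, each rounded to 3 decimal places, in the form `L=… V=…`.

L=401.599 V=1261.661

2πR = 2π·10 = 62.831853
per-turn = √(62.831853² + 30.5²) = √(3947.8418 + 930.25) = √4878.0918 = 69.843337
L = 5.75 × 69.843337 = 401.599189
V = π·1² × L = 3.141593 × 401.599189 = 1261.661063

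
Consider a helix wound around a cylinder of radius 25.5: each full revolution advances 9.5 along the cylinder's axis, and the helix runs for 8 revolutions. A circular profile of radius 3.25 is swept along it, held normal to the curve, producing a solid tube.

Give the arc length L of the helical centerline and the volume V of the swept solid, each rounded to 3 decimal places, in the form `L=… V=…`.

L=1284.021 V=42607.761

2πR = 2π·25.5 = 160.221225
per-turn = √(160.221225² + 9.5²) = √(25670.8410 + 90.25) = √25761.0910 = 160.502620
L = 8 × 160.502620 = 1284.020961
V = π·3.25² × L = 33.183072 × 1284.020961 = 42607.760500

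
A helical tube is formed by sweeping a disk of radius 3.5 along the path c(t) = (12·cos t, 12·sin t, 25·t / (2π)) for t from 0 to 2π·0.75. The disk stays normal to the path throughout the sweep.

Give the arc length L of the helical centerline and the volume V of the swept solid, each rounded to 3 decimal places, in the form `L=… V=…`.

2πR = 2π·12 = 75.398224
per-turn = √(75.398224² + 25²) = √(5684.8921 + 625) = √6309.8921 = 79.434829
L = 0.75 × 79.434829 = 59.576122
V = π·3.5² × L = 38.484510 × 59.576122 = 2292.757868

L=59.576 V=2292.758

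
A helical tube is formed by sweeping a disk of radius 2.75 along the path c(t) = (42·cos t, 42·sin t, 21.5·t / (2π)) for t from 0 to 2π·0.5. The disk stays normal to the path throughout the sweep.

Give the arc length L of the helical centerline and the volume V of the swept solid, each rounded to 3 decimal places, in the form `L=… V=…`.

2πR = 2π·42 = 263.893783
per-turn = √(263.893783² + 21.5²) = √(69639.9287 + 462.25) = √70102.1787 = 264.768160
L = 0.5 × 264.768160 = 132.384080
V = π·2.75² × L = 23.758294 × 132.384080 = 3145.219955

L=132.384 V=3145.220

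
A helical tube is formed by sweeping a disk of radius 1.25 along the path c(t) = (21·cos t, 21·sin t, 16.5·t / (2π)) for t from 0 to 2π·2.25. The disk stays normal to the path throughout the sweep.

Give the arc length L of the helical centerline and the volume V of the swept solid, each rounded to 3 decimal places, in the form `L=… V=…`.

2πR = 2π·21 = 131.946891
per-turn = √(131.946891² + 16.5²) = √(17409.9822 + 272.25) = √17682.2322 = 132.974555
L = 2.25 × 132.974555 = 299.192748
V = π·1.25² × L = 4.908739 × 299.192748 = 1468.658966

L=299.193 V=1468.659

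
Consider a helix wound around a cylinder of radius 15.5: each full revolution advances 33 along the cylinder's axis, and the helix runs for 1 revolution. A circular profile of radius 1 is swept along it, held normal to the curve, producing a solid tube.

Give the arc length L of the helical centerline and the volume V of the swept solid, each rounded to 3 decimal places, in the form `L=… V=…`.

2πR = 2π·15.5 = 97.389372
per-turn = √(97.389372² + 33²) = √(9484.6898 + 1089) = √10573.6898 = 102.828449
L = 1 × 102.828449 = 102.828449
V = π·1² × L = 3.141593 × 102.828449 = 323.045099

L=102.828 V=323.045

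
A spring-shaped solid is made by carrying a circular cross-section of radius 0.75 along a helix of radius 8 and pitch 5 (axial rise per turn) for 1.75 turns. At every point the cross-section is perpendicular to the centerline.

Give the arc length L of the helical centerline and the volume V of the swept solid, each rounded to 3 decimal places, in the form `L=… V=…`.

2πR = 2π·8 = 50.265482
per-turn = √(50.265482² + 5²) = √(2526.6187 + 25) = √2551.6187 = 50.513550
L = 1.75 × 50.513550 = 88.398712
V = π·0.75² × L = 1.767146 × 88.398712 = 156.213419

L=88.399 V=156.213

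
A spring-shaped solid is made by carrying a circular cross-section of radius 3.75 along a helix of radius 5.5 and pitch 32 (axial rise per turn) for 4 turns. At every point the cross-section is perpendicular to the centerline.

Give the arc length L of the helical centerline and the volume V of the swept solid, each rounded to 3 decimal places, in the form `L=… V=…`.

2πR = 2π·5.5 = 34.557519
per-turn = √(34.557519² + 32²) = √(1194.2221 + 1024) = √2218.2221 = 47.098006
L = 4 × 47.098006 = 188.392022
V = π·3.75² × L = 44.178647 × 188.392022 = 8322.904599

L=188.392 V=8322.905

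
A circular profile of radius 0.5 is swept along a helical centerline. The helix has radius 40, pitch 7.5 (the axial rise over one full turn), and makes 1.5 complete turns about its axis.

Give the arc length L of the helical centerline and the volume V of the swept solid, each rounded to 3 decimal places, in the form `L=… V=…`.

L=377.159 V=296.220

2πR = 2π·40 = 251.327412
per-turn = √(251.327412² + 7.5²) = √(63165.4682 + 56.25) = √63221.7182 = 251.439293
L = 1.5 × 251.439293 = 377.158940
V = π·0.5² × L = 0.785398 × 377.158940 = 296.219939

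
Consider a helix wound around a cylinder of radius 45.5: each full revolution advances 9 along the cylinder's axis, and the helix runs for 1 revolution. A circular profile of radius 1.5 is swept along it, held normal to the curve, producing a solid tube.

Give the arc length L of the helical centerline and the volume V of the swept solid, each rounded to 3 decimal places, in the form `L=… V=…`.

2πR = 2π·45.5 = 285.884931
per-turn = √(285.884931² + 9²) = √(81730.1940 + 81) = √81811.1940 = 286.026562
L = 1 × 286.026562 = 286.026562
V = π·1.5² × L = 7.068583 × 286.026562 = 2021.802627

L=286.027 V=2021.803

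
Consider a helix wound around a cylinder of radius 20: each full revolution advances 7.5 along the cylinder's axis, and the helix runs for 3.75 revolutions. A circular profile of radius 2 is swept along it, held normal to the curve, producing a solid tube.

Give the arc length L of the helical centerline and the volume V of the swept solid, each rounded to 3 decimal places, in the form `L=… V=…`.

L=472.077 V=5932.300

2πR = 2π·20 = 125.663706
per-turn = √(125.663706² + 7.5²) = √(15791.3670 + 56.25) = √15847.6170 = 125.887319
L = 3.75 × 125.887319 = 472.077446
V = π·2² × L = 12.566371 × 472.077446 = 5932.300140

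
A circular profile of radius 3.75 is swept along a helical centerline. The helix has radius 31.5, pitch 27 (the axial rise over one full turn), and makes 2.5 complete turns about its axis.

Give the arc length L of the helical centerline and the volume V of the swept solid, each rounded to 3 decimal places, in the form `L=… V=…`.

2πR = 2π·31.5 = 197.920337
per-turn = √(197.920337² + 27²) = √(39172.4599 + 729) = √39901.4599 = 199.753498
L = 2.5 × 199.753498 = 499.383744
V = π·3.75² × L = 44.178647 × 499.383744 = 22062.098007

L=499.384 V=22062.098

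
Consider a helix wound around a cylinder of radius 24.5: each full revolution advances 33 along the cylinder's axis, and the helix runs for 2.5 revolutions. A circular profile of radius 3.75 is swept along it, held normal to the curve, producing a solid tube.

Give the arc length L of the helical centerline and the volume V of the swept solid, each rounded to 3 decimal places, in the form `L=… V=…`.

2πR = 2π·24.5 = 153.938040
per-turn = √(153.938040² + 33²) = √(23696.9202 + 1089) = √24785.9202 = 157.435448
L = 2.5 × 157.435448 = 393.588619
V = π·3.75² × L = 44.178647 × 393.588619 = 17388.212543

L=393.589 V=17388.213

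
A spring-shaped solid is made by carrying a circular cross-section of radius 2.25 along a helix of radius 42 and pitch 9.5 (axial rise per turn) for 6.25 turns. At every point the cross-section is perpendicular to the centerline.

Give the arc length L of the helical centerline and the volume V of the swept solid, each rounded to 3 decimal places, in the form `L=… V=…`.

2πR = 2π·42 = 263.893783
per-turn = √(263.893783² + 9.5²) = √(69639.9287 + 90.25) = √69730.1787 = 264.064724
L = 6.25 × 264.064724 = 1650.404527
V = π·2.25² × L = 15.904313 × 1650.404527 = 26248.549863

L=1650.405 V=26248.550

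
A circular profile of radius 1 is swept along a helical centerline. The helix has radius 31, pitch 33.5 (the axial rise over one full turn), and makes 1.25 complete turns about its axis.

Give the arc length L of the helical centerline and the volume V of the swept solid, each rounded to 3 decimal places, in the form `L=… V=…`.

L=247.048 V=776.125

2πR = 2π·31 = 194.778745
per-turn = √(194.778745² + 33.5²) = √(37938.7593 + 1122.25) = √39061.0093 = 197.638583
L = 1.25 × 197.638583 = 247.048228
V = π·1² × L = 3.141593 × 247.048228 = 776.124899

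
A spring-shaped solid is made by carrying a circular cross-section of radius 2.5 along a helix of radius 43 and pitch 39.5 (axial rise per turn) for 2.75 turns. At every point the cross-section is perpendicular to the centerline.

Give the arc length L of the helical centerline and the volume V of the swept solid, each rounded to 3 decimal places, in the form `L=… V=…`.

L=750.885 V=14743.596

2πR = 2π·43 = 270.176968
per-turn = √(270.176968² + 39.5²) = √(72995.5942 + 1560.25) = √74555.8442 = 273.049161
L = 2.75 × 273.049161 = 750.885192
V = π·2.5² × L = 19.634954 × 750.885192 = 14743.596266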